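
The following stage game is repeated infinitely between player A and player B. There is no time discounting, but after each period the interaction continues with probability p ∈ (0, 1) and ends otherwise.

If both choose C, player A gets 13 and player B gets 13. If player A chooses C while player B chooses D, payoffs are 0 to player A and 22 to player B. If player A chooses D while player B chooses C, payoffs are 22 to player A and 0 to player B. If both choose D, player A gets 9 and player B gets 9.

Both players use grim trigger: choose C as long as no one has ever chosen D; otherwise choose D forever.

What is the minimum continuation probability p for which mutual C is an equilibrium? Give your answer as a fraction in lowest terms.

With no time discounting, the continuation probability p plays the role of the discount factor.
Grim-trigger IC: 13/(1−p) ≥ 22 + 9p/(1−p) ⇒ p ≥ (22−13)/(22−9) = 9/13.

9/13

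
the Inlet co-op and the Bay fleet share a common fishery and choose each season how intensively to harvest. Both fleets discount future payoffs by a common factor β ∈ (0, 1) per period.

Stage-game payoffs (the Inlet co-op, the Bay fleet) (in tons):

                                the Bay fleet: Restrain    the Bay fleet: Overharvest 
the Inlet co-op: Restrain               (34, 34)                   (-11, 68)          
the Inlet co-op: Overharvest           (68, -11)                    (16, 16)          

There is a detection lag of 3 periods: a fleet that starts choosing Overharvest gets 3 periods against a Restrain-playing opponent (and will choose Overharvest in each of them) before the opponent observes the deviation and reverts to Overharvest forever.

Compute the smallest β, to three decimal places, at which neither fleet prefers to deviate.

The best deviation is to choose Overharvest for all 3 undetected periods, earning 68 each, then 16 forever once detected.
Deviation value: 68(1−β^3)/(1−β) + 16β^3/(1−β); cooperation value: 34/(1−β).
IC: 34 ≥ 68(1−β^3) + 16β^3 = 68 − 52β^3.
So β^3 ≥ 34/52 = 17/26, giving β ≥ (17/26)^(1/3) ≈ 0.868.

0.868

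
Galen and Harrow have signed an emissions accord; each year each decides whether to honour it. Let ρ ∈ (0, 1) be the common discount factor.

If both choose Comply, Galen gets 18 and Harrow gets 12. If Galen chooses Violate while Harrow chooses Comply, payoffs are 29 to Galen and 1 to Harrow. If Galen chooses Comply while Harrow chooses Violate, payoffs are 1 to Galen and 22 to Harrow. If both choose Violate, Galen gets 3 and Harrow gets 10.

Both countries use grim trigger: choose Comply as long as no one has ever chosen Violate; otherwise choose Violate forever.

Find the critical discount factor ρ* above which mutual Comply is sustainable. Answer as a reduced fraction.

5/6

Galen's threshold: (29−18)/(29−3) = 11/26.
Harrow's threshold: (22−12)/(22−10) = 5/6.
11/26 < 5/6, so Harrow binds and ρ* = 5/6.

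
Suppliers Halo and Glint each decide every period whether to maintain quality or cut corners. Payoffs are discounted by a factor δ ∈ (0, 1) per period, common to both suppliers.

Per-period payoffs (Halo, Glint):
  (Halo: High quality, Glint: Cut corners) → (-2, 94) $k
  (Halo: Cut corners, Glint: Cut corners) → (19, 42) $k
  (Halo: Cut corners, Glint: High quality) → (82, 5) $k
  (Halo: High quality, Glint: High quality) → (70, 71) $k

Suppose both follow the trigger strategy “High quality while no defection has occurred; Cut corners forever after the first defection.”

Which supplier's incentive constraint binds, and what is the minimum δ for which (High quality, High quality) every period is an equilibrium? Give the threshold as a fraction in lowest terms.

Halo: cooperation gives 70 each period; deviation gives 82 once then 19 forever.
  70/(1−δ) ≥ 82 + 19δ/(1−δ) ⇒ δ ≥ 12/63 = 4/21.
Glint: cooperation gives 71 each period; deviation gives 94 once then 42 forever.
  δ ≥ 23/52.
Both must hold, so the binding constraint is Glint's: δ ≥ 23/52.

Glint; δ ≥ 23/52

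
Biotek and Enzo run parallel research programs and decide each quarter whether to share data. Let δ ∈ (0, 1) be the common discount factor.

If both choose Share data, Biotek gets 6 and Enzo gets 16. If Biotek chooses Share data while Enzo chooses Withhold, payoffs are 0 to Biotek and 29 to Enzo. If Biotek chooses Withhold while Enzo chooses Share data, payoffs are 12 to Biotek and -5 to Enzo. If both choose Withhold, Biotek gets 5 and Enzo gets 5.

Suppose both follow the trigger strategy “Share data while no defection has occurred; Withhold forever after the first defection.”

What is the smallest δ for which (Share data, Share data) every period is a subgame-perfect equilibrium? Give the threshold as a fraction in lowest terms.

Biotek: cooperation gives 6 each period; deviation gives 12 once then 5 forever.
  6/(1−δ) ≥ 12 + 5δ/(1−δ) ⇒ δ ≥ 6/7.
Enzo: cooperation gives 16 each period; deviation gives 29 once then 5 forever.
  δ ≥ 13/24.
Both must hold, so the binding constraint is Biotek's: δ ≥ 6/7.

6/7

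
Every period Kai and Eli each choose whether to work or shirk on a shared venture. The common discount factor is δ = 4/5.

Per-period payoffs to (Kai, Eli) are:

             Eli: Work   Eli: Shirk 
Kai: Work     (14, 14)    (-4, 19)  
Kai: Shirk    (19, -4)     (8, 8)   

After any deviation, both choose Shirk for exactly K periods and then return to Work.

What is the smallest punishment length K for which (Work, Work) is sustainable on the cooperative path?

2

IC: δ(1−δ^K)/(1−δ) ≥ (19−14)/(14−8) = 5/6.
With δ = 4/5: need 1 − δ^K ≥ 5/6·(1−4/5)/(4/5), i.e. δ^K ≤ 0.7917.
Since (4/5)^1 = 0.8000 and (4/5)^2 = 0.6400, the smallest such K is 2.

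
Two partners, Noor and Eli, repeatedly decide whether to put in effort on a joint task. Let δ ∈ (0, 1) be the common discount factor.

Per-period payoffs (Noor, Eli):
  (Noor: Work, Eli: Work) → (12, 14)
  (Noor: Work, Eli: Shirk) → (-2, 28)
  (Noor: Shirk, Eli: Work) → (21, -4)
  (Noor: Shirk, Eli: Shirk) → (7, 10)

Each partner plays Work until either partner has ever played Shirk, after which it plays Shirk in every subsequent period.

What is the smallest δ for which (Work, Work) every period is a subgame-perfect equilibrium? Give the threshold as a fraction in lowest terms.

Noor's threshold: (21−12)/(21−7) = 9/14.
Eli's threshold: (28−14)/(28−10) = 7/9.
9/14 < 7/9, so Eli binds and δ* = 7/9.

7/9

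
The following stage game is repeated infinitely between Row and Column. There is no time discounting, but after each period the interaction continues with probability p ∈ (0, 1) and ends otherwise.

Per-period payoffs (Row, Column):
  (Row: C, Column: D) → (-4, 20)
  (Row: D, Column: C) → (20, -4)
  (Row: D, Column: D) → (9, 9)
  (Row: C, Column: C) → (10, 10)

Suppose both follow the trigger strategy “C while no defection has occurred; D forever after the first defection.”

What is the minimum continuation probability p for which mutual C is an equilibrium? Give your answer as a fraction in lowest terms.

10/11

Expected cooperation value is 10 + p·10 + p²·10 + … = 10/(1−p); deviation gives 20 + p·9/(1−p).
10 ≥ 20(1−p) + 9p ⇒ 11p ≥ 10 ⇒ p ≥ 10/11.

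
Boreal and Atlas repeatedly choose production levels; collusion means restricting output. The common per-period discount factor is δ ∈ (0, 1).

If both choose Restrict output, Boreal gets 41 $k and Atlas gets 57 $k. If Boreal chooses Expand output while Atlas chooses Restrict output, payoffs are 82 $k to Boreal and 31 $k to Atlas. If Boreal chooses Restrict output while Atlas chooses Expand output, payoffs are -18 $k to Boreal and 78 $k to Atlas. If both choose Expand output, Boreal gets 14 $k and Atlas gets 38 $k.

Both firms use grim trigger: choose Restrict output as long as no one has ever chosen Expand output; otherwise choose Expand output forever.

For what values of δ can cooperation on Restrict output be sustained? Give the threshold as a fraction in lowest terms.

41/68

For Boreal: deviation gain 82−41 = 41, per-period punishment loss 41−14 = 27. IC gives δ ≥ 41/68.
For Atlas: gain 21, loss 19 per period, so δ ≥ 21/40.
The tighter constraint is Boreal's, so cooperation needs δ ≥ 41/68.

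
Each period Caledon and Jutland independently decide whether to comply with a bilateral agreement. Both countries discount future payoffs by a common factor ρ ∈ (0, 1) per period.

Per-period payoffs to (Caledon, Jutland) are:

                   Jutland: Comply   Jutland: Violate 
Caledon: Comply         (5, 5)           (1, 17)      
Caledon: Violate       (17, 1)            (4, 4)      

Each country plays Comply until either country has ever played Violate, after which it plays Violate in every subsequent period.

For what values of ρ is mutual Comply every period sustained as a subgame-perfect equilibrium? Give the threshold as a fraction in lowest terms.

12/13

Under grim trigger the critical discount factor is (T−C)/(T−P) with T = 17, C = 5, P = 4.
ρ* = (17−5)/(17−4) = 12/13.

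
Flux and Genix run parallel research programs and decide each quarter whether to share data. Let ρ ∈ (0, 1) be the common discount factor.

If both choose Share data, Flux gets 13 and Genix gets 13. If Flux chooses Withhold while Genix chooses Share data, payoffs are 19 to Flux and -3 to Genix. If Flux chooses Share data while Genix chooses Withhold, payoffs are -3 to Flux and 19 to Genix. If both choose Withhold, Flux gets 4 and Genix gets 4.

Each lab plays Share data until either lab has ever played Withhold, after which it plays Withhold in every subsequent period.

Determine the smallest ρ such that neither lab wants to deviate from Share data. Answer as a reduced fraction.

Under grim trigger the critical discount factor is (T−C)/(T−P) with T = 19, C = 13, P = 4.
ρ* = (19−13)/(19−4) = 6/15 = 2/5.

2/5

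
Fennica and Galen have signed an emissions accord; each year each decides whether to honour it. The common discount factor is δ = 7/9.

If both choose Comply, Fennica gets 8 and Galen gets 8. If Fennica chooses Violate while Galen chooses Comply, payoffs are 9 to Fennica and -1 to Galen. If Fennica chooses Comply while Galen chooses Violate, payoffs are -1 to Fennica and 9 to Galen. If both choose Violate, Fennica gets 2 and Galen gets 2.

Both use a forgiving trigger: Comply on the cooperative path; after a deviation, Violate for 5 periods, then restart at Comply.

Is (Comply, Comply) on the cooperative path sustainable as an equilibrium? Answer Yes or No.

A one-shot deviation gives 9 now, then 2 for 5 periods, then back to 8.
Gain from deviating: (9−8) today; loss: (8−2) in each of the next 5 periods.
No-deviation condition: (8−2)(δ+…+δ^5) ≥ 9−8, i.e. δ+…+δ^5 ≥ 1/6.
At δ = 7/9: δ+…+δ^5 = 2.5038 ≥ 0.1667.
So cooperation is sustainable.

Yes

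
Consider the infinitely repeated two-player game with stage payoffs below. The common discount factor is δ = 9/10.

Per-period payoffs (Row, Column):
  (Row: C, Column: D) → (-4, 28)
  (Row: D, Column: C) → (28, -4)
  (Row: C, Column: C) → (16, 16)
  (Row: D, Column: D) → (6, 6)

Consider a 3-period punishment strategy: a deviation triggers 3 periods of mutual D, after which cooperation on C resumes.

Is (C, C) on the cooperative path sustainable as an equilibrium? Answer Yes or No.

Comparing payoff streams over the 4 periods until play realigns: cooperate → 16(1+δ+…+δ^3); deviate → 28 + 6(δ+…+δ^3).
Cooperation is sustained iff (16−6)(δ+…+δ^3) ≥ 28−16.
δ+…+δ^3 = 9/10·(1−(9/10)^3)/(1−9/10) = 2.4390, and (28−16)/(16−6) = 1.2000.
2.4390 ≥ 1.2000, so cooperation is sustainable.

Yes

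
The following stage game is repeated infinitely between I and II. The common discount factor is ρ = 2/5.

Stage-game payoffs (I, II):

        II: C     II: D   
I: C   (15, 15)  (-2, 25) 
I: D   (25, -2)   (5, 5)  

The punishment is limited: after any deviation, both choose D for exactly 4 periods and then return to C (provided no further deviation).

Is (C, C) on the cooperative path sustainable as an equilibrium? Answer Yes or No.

No

IC: ρ+…+ρ^4 ≥ (25−15)/(15−5) = 1.
At ρ = 2/5: partial sum = 0.6496 < 1.0000. Cooperation not sustainable.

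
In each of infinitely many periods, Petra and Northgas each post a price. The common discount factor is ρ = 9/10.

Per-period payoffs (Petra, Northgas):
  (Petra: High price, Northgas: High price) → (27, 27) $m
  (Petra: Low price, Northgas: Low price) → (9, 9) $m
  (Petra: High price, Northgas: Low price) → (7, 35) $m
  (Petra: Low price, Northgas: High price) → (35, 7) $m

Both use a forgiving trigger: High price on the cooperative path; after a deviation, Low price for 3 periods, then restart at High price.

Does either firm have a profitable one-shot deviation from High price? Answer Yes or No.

No

IC: ρ+…+ρ^3 ≥ (35−27)/(27−9) = 4/9.
At ρ = 9/10: partial sum = 2.4390 ≥ 0.4444. Cooperation sustainable.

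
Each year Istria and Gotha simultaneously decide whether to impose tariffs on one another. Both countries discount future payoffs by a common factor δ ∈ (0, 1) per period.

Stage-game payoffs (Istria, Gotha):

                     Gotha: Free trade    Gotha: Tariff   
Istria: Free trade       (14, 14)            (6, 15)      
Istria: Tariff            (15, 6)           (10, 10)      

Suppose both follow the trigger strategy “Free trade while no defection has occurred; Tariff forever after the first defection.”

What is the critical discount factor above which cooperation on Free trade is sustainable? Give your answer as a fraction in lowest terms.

1/5

One-period gain from deviating is 15 − 14 = 1. The loss is 14 − 10 = 4 in every subsequent period, with present value 4·δ/(1−δ).
Deviation is unprofitable when 4·δ/(1−δ) ≥ 1, i.e. δ/(1−δ) ≥ 1/4.
Equivalently δ ≥ 1/(1+4) = 1/5.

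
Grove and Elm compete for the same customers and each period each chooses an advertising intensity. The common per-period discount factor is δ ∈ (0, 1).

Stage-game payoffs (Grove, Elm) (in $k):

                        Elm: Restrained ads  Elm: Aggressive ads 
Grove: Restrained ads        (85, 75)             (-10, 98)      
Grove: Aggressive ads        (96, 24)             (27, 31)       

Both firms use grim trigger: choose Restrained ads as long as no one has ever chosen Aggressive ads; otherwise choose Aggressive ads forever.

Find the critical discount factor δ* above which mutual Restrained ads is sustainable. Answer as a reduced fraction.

Grove: cooperation gives 85 each period; deviation gives 96 once then 27 forever.
  85/(1−δ) ≥ 96 + 27δ/(1−δ) ⇒ δ ≥ 11/69.
Elm: cooperation gives 75 each period; deviation gives 98 once then 31 forever.
  δ ≥ 23/67.
Both must hold, so the binding constraint is Elm's: δ ≥ 23/67.

23/67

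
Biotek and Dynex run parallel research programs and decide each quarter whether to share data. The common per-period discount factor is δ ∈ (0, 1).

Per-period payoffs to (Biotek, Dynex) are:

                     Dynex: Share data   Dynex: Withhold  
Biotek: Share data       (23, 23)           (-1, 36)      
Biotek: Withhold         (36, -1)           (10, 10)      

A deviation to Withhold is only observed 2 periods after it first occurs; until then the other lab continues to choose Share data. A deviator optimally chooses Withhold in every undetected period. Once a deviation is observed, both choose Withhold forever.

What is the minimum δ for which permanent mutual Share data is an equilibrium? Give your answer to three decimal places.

0.707

Deviating for the 2 undetected periods gains 36−23 = 13 per period over cooperation, then loses 23−10 = 13 per period forever once punishment starts.
Gain: 13(1 + δ + … + δ^1); loss: 13·δ^2/(1−δ).
No profitable deviation ⇔ 13(1−δ^2) ≤ 13·δ^2, i.e. δ^2 ≥ 13/(13+13) = 1/2.
Hence δ ≥ (1/2)^(1/2) ≈ 0.707.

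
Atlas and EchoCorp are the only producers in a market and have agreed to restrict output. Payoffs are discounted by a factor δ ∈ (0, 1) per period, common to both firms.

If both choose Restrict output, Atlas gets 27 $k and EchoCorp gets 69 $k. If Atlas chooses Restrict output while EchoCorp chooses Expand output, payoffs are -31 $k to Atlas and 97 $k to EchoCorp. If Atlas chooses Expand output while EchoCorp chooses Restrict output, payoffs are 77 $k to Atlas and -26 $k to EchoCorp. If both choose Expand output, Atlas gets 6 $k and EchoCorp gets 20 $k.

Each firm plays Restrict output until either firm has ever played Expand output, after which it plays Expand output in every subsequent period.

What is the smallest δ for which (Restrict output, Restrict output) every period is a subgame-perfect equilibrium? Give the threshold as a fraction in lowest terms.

For Atlas: deviation gain 77−27 = 50, per-period punishment loss 27−6 = 21. IC gives δ ≥ 50/71.
For EchoCorp: gain 28, loss 49 per period, so δ ≥ 28/77 = 4/11.
The tighter constraint is Atlas's, so cooperation needs δ ≥ 50/71.

50/71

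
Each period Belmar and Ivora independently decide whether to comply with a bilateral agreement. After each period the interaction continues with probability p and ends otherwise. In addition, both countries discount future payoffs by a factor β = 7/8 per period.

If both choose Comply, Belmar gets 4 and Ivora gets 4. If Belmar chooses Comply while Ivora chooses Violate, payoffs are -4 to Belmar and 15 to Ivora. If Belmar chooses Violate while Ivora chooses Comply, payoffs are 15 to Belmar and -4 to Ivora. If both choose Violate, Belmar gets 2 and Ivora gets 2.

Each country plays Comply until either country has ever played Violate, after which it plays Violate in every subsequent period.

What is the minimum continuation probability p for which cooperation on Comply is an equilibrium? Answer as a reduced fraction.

Expected continuation weight on next period's payoff is β·p = 7/8·p, which plays the role of the discount factor.
Cooperation requires 7/8·p ≥ (15−4)/(15−2) = 11/13, hence p ≥ 88/91.

88/91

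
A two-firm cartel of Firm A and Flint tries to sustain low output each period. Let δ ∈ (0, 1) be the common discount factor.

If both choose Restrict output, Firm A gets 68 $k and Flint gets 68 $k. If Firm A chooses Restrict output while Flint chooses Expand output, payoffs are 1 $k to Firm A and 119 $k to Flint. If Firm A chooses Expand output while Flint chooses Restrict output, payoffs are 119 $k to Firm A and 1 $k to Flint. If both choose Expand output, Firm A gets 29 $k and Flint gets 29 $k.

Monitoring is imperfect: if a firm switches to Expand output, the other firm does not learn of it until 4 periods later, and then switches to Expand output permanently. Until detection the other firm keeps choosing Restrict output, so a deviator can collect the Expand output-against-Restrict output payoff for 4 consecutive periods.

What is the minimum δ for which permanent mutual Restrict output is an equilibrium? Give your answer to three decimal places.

A deviator earns 119 for 4 periods, then 29 forever; cooperating earns 68 forever. Multiplying the IC by (1−δ):
68 ≥ 119(1−δ^4) + 29δ^4, so 90·δ^4 ≥ 51 and δ^4 ≥ 17/30.
δ ≥ (17/30)^(1/4) ≈ 0.868.

0.868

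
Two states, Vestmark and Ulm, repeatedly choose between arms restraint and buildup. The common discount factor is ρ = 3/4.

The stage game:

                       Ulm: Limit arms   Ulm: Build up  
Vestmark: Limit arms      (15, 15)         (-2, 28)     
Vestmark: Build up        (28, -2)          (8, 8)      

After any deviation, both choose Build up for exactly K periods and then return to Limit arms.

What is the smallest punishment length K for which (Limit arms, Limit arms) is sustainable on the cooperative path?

4

IC: ρ(1−ρ^K)/(1−ρ) ≥ (28−15)/(15−8) = 13/7.
With ρ = 3/4: need 1 − ρ^K ≥ 13/7·(1−3/4)/(3/4), i.e. ρ^K ≤ 0.3810.
Since (3/4)^3 = 0.4219 and (3/4)^4 = 0.3164, the smallest such K is 4.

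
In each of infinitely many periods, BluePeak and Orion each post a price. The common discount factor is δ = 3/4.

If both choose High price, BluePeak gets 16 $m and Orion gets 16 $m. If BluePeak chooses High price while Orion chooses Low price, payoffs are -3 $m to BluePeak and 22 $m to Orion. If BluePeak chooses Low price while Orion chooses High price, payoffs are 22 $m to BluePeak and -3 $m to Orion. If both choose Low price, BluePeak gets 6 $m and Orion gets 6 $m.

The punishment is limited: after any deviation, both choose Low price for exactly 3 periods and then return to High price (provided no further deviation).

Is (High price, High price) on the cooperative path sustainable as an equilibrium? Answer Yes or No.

A one-shot deviation gives 22 now, then 6 for 3 periods, then back to 16.
Gain from deviating: (22−16) today; loss: (16−6) in each of the next 3 periods.
No-deviation condition: (16−6)(δ+…+δ^3) ≥ 22−16, i.e. δ+…+δ^3 ≥ 3/5.
At δ = 3/4: δ+…+δ^3 = 1.7344 ≥ 0.6000.
So cooperation is sustainable.

Yes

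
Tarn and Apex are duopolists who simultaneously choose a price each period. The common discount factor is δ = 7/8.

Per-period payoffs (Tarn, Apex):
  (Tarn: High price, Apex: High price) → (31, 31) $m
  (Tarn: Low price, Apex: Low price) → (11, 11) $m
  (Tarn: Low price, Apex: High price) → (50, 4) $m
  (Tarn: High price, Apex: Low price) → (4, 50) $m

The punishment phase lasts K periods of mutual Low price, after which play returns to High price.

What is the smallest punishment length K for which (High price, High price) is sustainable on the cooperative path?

2

Need Σ_{k=1}^{K} δ^k ≥ (50−31)/(31−11) = 0.9500 at δ = 7/8.
At K = 1 the sum is 0.8750 < 0.9500; at K = 2 it is 1.6406 ≥ 0.9500.
So the minimum punishment length is K = 2.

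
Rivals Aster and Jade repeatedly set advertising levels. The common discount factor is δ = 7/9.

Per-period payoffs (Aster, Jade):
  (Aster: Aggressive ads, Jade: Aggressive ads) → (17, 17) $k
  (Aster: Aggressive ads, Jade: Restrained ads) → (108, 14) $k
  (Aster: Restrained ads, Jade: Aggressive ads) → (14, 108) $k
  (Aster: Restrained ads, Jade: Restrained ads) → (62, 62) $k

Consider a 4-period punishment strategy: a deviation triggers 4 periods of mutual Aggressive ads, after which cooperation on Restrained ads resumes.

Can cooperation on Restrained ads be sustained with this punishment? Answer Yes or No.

A one-shot deviation gives 108 now, then 17 for 4 periods, then back to 62.
Gain from deviating: (108−62) today; loss: (62−17) in each of the next 4 periods.
No-deviation condition: (62−17)(δ+…+δ^4) ≥ 108−62, i.e. δ+…+δ^4 ≥ 46/45.
At δ = 7/9: δ+…+δ^4 = 2.2192 ≥ 1.0222.
So cooperation is sustainable.

Yes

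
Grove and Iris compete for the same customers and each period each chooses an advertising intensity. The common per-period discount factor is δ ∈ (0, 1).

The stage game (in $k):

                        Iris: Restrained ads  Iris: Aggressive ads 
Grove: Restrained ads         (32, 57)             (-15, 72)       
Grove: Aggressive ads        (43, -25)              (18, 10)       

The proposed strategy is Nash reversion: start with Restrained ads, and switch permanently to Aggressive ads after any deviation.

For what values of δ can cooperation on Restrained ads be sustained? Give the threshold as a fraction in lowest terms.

11/25

Grove's threshold: (43−32)/(43−18) = 11/25.
Iris's threshold: (72−57)/(72−10) = 15/62.
11/25 > 15/62, so Grove binds and δ* = 11/25.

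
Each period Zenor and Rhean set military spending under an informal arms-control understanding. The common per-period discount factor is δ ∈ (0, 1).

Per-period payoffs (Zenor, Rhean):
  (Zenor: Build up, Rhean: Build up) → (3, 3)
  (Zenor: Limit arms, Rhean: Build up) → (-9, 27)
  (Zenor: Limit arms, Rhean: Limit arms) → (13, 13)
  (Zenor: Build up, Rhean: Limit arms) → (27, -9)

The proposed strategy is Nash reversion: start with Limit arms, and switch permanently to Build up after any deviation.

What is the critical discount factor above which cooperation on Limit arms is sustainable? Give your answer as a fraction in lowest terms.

13/(1−δ) ≥ 27 + 3δ/(1−δ)
13 ≥ 27 − 24δ
δ ≥ 14/24 = 7/12.

7/12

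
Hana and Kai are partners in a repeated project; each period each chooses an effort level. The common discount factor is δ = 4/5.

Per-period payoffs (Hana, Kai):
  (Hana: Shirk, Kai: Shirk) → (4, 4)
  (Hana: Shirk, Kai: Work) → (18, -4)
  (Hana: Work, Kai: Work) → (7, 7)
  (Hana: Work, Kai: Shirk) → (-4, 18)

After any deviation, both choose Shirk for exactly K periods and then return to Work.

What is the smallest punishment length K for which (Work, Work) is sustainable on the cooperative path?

No profitable deviation requires (7−4)(δ+…+δ^K) ≥ 18−7, i.e. δ+…+δ^K ≥ 11/3 ≈ 3.6667.
With δ = 4/5, the partial sums are K=1: 0.8000, K=2: 1.4400, …, K=10: 3.5705, K=11: 3.6564, K=12: 3.7251.
K = 12 is the first length at which the sum reaches 3.6667.

12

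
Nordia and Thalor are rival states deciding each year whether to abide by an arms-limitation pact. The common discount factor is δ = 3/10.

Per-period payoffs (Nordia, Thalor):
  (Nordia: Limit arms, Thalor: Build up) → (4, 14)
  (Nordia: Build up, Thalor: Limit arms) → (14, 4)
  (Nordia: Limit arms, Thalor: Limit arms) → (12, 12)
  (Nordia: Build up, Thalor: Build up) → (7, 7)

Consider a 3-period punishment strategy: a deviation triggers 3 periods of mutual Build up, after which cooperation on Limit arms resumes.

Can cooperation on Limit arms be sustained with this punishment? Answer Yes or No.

IC: δ+…+δ^3 ≥ (14−12)/(12−7) = 2/5.
At δ = 3/10: partial sum = 0.4170 ≥ 0.4000. Cooperation sustainable.

Yes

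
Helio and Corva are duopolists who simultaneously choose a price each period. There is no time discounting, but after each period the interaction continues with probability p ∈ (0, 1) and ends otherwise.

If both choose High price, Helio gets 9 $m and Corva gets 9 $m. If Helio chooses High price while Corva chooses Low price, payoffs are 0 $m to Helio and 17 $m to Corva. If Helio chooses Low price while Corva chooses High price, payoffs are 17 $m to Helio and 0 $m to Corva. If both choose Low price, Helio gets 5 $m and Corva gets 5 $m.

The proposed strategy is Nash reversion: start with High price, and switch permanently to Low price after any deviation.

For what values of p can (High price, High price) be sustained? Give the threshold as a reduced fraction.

With no time discounting, the continuation probability p plays the role of the discount factor.
Grim-trigger IC: 9/(1−p) ≥ 17 + 5p/(1−p) ⇒ p ≥ (17−9)/(17−5) = 2/3.

2/3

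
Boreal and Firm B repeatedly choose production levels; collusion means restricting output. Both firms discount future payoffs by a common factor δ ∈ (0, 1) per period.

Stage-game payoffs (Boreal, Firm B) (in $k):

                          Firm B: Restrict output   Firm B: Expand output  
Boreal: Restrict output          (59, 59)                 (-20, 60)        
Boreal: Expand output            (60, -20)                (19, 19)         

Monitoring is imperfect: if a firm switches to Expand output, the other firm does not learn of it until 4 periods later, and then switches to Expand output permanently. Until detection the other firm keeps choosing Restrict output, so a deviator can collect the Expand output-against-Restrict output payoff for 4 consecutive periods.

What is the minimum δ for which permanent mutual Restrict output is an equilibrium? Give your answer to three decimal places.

0.395

The best deviation is to choose Expand output for all 4 undetected periods, earning 60 each, then 19 forever once detected.
Deviation value: 60(1−δ^4)/(1−δ) + 19δ^4/(1−δ); cooperation value: 59/(1−δ).
IC: 59 ≥ 60(1−δ^4) + 19δ^4 = 60 − 41δ^4.
So δ^4 ≥ 1/41, giving δ ≥ (1/41)^(1/4) ≈ 0.395.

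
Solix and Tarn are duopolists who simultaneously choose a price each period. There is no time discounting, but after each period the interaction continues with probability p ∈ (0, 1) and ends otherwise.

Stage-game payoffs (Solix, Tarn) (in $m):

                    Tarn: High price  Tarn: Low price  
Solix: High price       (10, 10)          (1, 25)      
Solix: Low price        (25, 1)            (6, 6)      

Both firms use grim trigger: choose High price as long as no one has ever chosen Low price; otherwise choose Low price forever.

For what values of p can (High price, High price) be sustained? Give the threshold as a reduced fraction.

15/19

Expected cooperation value is 10 + p·10 + p²·10 + … = 10/(1−p); deviation gives 25 + p·6/(1−p).
10 ≥ 25(1−p) + 6p ⇒ 19p ≥ 15 ⇒ p ≥ 15/19.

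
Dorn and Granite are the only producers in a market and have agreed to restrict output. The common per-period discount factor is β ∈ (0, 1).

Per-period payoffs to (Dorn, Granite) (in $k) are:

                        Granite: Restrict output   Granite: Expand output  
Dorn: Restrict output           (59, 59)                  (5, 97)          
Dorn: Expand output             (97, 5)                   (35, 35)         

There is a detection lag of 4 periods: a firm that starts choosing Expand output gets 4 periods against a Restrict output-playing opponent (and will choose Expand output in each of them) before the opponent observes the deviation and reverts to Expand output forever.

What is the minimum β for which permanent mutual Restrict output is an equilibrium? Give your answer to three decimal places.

0.885

A deviator earns 97 for 4 periods, then 35 forever; cooperating earns 59 forever. Multiplying the IC by (1−β):
59 ≥ 97(1−β^4) + 35β^4, so 62·β^4 ≥ 38 and β^4 ≥ 19/31.
β ≥ (19/31)^(1/4) ≈ 0.885.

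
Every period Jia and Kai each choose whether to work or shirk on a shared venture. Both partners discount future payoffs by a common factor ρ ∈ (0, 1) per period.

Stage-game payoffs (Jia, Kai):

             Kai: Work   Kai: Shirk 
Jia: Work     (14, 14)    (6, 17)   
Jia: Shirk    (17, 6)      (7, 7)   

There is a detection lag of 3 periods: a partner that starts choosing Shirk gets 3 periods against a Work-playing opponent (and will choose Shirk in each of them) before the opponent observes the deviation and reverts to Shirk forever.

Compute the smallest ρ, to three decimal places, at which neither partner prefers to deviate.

A deviator earns 17 for 3 periods, then 7 forever; cooperating earns 14 forever. Multiplying the IC by (1−ρ):
14 ≥ 17(1−ρ^3) + 7ρ^3, so 10·ρ^3 ≥ 3 and ρ^3 ≥ 3/10.
ρ ≥ (3/10)^(1/3) ≈ 0.669.

0.669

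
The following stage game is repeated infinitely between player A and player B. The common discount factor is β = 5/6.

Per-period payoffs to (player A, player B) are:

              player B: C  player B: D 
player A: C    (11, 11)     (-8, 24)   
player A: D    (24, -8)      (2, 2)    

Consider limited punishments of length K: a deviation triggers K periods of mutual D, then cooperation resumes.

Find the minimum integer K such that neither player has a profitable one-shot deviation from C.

No profitable deviation requires (11−2)(β+…+β^K) ≥ 24−11, i.e. β+…+β^K ≥ 13/9 ≈ 1.4444.
With β = 5/6, the partial sums are K=1: 0.8333, K=2: 1.5278.
K = 2 is the first length at which the sum reaches 1.4444.

2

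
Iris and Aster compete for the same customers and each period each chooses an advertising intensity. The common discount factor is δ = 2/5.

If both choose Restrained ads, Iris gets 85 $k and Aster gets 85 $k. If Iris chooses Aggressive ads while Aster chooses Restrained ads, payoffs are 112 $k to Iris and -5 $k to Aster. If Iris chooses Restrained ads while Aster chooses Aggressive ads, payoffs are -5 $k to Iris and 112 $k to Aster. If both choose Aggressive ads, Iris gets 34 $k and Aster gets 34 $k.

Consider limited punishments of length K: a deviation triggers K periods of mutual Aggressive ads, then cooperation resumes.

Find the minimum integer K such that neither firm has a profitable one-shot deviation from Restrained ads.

Need Σ_{k=1}^{K} δ^k ≥ (112−85)/(85−34) = 0.5294 at δ = 2/5.
At K = 1 the sum is 0.4000 < 0.5294; at K = 2 it is 0.5600 ≥ 0.5294.
So the minimum punishment length is K = 2.

2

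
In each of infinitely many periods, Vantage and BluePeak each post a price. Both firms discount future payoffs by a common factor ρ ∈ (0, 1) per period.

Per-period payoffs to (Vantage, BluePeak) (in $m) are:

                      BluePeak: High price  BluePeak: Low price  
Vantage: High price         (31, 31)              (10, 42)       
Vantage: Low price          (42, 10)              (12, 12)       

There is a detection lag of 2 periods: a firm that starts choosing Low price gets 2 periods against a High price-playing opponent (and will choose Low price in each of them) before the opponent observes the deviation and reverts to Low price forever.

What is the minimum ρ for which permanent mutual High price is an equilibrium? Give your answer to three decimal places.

Deviating for the 2 undetected periods gains 42−31 = 11 per period over cooperation, then loses 31−12 = 19 per period forever once punishment starts.
Gain: 11(1 + ρ + … + ρ^1); loss: 19·ρ^2/(1−ρ).
No profitable deviation ⇔ 11(1−ρ^2) ≤ 19·ρ^2, i.e. ρ^2 ≥ 11/(11+19) = 11/30.
Hence ρ ≥ (11/30)^(1/2) ≈ 0.606.

0.606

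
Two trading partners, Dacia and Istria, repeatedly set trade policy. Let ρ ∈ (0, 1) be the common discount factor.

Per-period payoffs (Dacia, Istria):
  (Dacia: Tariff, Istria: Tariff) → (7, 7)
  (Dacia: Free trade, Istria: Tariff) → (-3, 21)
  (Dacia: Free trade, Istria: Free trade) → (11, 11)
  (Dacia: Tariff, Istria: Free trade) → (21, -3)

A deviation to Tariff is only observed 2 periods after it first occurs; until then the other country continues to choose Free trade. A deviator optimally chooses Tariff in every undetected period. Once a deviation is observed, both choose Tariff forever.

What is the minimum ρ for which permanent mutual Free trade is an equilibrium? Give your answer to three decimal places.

Deviating for the 2 undetected periods gains 21−11 = 10 per period over cooperation, then loses 11−7 = 4 per period forever once punishment starts.
Gain: 10(1 + ρ + … + ρ^1); loss: 4·ρ^2/(1−ρ).
No profitable deviation ⇔ 10(1−ρ^2) ≤ 4·ρ^2, i.e. ρ^2 ≥ 10/(10+4) = 5/7.
Hence ρ ≥ (5/7)^(1/2) ≈ 0.845.

0.845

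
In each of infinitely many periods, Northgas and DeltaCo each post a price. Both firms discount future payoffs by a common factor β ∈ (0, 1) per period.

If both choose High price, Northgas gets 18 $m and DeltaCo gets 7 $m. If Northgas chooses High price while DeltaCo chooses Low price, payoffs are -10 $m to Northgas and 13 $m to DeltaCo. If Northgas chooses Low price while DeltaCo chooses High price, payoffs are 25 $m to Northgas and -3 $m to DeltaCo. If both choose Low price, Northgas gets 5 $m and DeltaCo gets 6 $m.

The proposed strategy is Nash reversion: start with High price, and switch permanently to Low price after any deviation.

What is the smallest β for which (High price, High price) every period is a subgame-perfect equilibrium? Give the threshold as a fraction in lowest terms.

6/7

Northgas's threshold: (25−18)/(25−5) = 7/20.
DeltaCo's threshold: (13−7)/(13−6) = 6/7.
7/20 < 6/7, so DeltaCo binds and β* = 6/7.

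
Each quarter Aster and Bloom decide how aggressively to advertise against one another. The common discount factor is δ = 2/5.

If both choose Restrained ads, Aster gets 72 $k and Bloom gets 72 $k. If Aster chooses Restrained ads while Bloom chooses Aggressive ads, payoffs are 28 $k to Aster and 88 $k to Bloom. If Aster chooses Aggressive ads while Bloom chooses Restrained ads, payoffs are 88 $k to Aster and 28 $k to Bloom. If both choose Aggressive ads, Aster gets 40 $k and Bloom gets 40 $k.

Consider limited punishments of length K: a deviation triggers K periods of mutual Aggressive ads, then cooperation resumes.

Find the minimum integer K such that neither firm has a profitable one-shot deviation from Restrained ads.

Need Σ_{k=1}^{K} δ^k ≥ (88−72)/(72−40) = 0.5000 at δ = 2/5.
At K = 1 the sum is 0.4000 < 0.5000; at K = 2 it is 0.5600 ≥ 0.5000.
So the minimum punishment length is K = 2.

2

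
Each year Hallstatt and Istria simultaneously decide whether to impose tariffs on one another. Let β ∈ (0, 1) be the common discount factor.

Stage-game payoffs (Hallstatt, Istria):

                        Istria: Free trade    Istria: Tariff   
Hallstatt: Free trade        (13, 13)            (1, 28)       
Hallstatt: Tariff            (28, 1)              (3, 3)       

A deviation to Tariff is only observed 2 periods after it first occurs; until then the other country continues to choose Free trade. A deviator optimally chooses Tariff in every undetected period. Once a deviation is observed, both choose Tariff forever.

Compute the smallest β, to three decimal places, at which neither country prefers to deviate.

0.775

Deviating for the 2 undetected periods gains 28−13 = 15 per period over cooperation, then loses 13−3 = 10 per period forever once punishment starts.
Gain: 15(1 + β + … + β^1); loss: 10·β^2/(1−β).
No profitable deviation ⇔ 15(1−β^2) ≤ 10·β^2, i.e. β^2 ≥ 15/(15+10) = 3/5.
Hence β ≥ (3/5)^(1/2) ≈ 0.775.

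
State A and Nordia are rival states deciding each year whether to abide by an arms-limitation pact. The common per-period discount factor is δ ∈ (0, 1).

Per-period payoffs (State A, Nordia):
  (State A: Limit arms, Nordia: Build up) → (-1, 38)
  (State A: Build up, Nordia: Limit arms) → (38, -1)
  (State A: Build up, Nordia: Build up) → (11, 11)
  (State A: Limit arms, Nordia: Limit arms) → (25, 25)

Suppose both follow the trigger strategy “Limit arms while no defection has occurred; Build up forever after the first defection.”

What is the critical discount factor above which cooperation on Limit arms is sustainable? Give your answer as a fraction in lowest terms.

Cooperation forever yields 25 each period: 25/(1−δ).
Deviating yields 38 once, then 11 forever: 38 + 11δ/(1−δ).
No profitable deviation requires 25/(1−δ) ≥ 38 + 11δ/(1−δ).
Multiplying by (1−δ): 25 ≥ 38(1−δ) + 11δ = 38 − 27δ.
So 27δ ≥ 13, i.e. δ ≥ 13/27.

13/27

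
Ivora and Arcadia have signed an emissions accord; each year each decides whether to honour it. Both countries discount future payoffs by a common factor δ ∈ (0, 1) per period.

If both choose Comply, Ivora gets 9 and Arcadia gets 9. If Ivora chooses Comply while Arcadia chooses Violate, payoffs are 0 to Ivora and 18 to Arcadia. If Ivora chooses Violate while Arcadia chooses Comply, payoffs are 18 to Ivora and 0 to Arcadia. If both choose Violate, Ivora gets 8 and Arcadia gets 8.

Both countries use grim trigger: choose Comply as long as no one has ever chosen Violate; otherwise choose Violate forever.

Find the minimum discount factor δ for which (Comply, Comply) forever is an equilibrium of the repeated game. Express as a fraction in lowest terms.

9/10

Under grim trigger the critical discount factor is (T−C)/(T−P) with T = 18, C = 9, P = 8.
δ* = (18−9)/(18−8) = 9/10.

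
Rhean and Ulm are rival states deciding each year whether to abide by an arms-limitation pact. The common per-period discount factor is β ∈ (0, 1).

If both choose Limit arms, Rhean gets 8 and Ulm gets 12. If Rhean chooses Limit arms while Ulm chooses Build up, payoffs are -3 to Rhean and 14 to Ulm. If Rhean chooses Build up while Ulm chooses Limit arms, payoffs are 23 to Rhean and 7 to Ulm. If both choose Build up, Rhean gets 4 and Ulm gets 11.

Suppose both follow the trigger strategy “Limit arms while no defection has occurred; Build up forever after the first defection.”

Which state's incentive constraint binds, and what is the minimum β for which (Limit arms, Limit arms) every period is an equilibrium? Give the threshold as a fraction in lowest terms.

Rhean; β ≥ 15/19

Rhean's threshold: (23−8)/(23−4) = 15/19.
Ulm's threshold: (14−12)/(14−11) = 2/3.
15/19 > 2/3, so Rhean binds and β* = 15/19.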